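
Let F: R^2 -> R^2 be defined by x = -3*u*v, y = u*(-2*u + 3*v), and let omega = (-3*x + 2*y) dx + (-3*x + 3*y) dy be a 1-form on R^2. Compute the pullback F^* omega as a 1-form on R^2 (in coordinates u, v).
F^* omega = (3*u*(8*u^2 - 26*u*v + 3*v^2)) du + (u^2*(-6*u + 9*v)) dv

Using F^*(f dg) = (f ∘ F) d(g ∘ F), substitute each coordinate x_i by F_i(u, v) in f_i, and replace dx_i by d F_i = (∂F_i/∂u) du + (∂F_i/∂v) dv.
  For the x component: f_1(F) = u*(-4*u + 15*v); d F_1 = (-3*v) du + (-3*u) dv
  For the y component: f_2(F) = 6*u*(-u + 3*v); d F_2 = (-4*u + 3*v) du + (3*u) dv
Combining and collecting du, dv coefficients:
  coeff of du: 3*u*(8*u^2 - 26*u*v + 3*v^2)
  coeff of dv: u^2*(-6*u + 9*v)
F^* omega = (3*u*(8*u^2 - 26*u*v + 3*v^2)) du + (u^2*(-6*u + 9*v)) dv.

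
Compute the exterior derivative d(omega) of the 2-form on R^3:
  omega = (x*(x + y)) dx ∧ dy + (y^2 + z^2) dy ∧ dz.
d(omega) = 0

For a 2-form omega = sum_{i<j} g_{ij} dx_i ∧ dx_j, the exterior derivative is
  d(omega) = sum_{i<j} d(g_{ij}) ∧ dx_i ∧ dx_j = sum_{i<j, k} (∂g_{ij}/∂x_k) dx_k ∧ dx_i ∧ dx_j.
Expand each term, using dx_k ∧ dx_i ∧ dx_j = sgn(permutation) dx_{(a)} ∧ dx_{(b)} ∧ dx_{(c)} with (a < b < c) sorted:

Collecting like 3-forms: d(omega) = 0.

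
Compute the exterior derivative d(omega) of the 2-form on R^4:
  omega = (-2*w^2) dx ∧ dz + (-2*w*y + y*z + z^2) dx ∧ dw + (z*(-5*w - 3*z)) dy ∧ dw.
d(omega) = (-4*w - y - 2*z) dx ∧ dz ∧ dw + (2*w - z) dx ∧ dy ∧ dw + (5*w + 6*z) dy ∧ dz ∧ dw

For a 2-form omega = sum_{i<j} g_{ij} dx_i ∧ dx_j, the exterior derivative is
  d(omega) = sum_{i<j} d(g_{ij}) ∧ dx_i ∧ dx_j = sum_{i<j, k} (∂g_{ij}/∂x_k) dx_k ∧ dx_i ∧ dx_j.
Expand each term, using dx_k ∧ dx_i ∧ dx_j = sgn(permutation) dx_{(a)} ∧ dx_{(b)} ∧ dx_{(c)} with (a < b < c) sorted:
  d(-2*w^2) includes (∂/∂w)(-2*w^2) dw = (-4*w) dw, which multiplied by dx ∧ dz gives (-4*w) dx ∧ dz ∧ dw
  d(-2*w*y + y*z + z^2) includes (∂/∂y)(-2*w*y + y*z + z^2) dy = (-2*w + z) dy, which multiplied by dx ∧ dw gives (2*w - z) dx ∧ dy ∧ dw
  d(-2*w*y + y*z + z^2) includes (∂/∂z)(-2*w*y + y*z + z^2) dz = (y + 2*z) dz, which multiplied by dx ∧ dw gives (-y - 2*z) dx ∧ dz ∧ dw
  d(z*(-5*w - 3*z)) includes (∂/∂z)(z*(-5*w - 3*z)) dz = (-5*w - 6*z) dz, which multiplied by dy ∧ dw gives (5*w + 6*z) dy ∧ dz ∧ dw
Collecting like 3-forms: d(omega) = (-4*w - y - 2*z) dx ∧ dz ∧ dw + (2*w - z) dx ∧ dy ∧ dw + (5*w + 6*z) dy ∧ dz ∧ dw.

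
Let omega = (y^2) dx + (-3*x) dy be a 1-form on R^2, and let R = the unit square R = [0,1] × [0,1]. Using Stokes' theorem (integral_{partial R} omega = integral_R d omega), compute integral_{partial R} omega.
integral_(partial R) omega = -4

Stokes: integral_partial_R omega = integral_R d omega with d omega = (∂Q/∂x - ∂P/∂y) dx ∧ dy.
  ∂Q/∂x = -3
  ∂P/∂y = 2*y
  integrand = ∂Q/∂x - ∂P/∂y = -2*y - 3.
Integrating over R: integral_0^1 integral_0^1 (-2*y - 3) dx dy = -4.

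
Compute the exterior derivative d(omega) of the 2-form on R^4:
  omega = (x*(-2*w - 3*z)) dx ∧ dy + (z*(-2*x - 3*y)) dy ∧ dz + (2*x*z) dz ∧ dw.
d(omega) = (-3*x - 2*z) dx ∧ dy ∧ dz + (-2*x) dx ∧ dy ∧ dw + (2*z) dx ∧ dz ∧ dw

For a 2-form omega = sum_{i<j} g_{ij} dx_i ∧ dx_j, the exterior derivative is
  d(omega) = sum_{i<j} d(g_{ij}) ∧ dx_i ∧ dx_j = sum_{i<j, k} (∂g_{ij}/∂x_k) dx_k ∧ dx_i ∧ dx_j.
Expand each term, using dx_k ∧ dx_i ∧ dx_j = sgn(permutation) dx_{(a)} ∧ dx_{(b)} ∧ dx_{(c)} with (a < b < c) sorted:
  d(x*(-2*w - 3*z)) includes (∂/∂z)(x*(-2*w - 3*z)) dz = (-3*x) dz, which multiplied by dx ∧ dy gives (-3*x) dx ∧ dy ∧ dz
  d(x*(-2*w - 3*z)) includes (∂/∂w)(x*(-2*w - 3*z)) dw = (-2*x) dw, which multiplied by dx ∧ dy gives (-2*x) dx ∧ dy ∧ dw
  d(z*(-2*x - 3*y)) includes (∂/∂x)(z*(-2*x - 3*y)) dx = (-2*z) dx, which multiplied by dy ∧ dz gives (-2*z) dx ∧ dy ∧ dz
  d(2*x*z) includes (∂/∂x)(2*x*z) dx = (2*z) dx, which multiplied by dz ∧ dw gives (2*z) dx ∧ dz ∧ dw
Collecting like 3-forms: d(omega) = (-3*x - 2*z) dx ∧ dy ∧ dz + (-2*x) dx ∧ dy ∧ dw + (2*z) dx ∧ dz ∧ dw.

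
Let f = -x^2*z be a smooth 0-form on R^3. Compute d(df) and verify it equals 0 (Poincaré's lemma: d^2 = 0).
d(df) = 0

Step 1: df = sum_i (∂f/∂x_i) dx_i = (-2*x*z) dx + (0) dy + (-x^2) dz.
Step 2: Apply d again. Using the 1-form formula, the coefficient of dx ∧ dy in d(df) is ∂^2 f/∂x ∂y - ∂^2 f/∂y ∂x = (0) - (0) = 0 (equality of mixed partials for smooth f).
Similarly for dx ∧ dz and dy ∧ dz — all coefficients vanish. So d(df) = 0.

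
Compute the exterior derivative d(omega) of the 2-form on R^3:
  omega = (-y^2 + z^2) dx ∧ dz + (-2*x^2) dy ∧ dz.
d(omega) = (-4*x + 2*y) dx ∧ dy ∧ dz

For a 2-form omega = sum_{i<j} g_{ij} dx_i ∧ dx_j, the exterior derivative is
  d(omega) = sum_{i<j} d(g_{ij}) ∧ dx_i ∧ dx_j = sum_{i<j, k} (∂g_{ij}/∂x_k) dx_k ∧ dx_i ∧ dx_j.
Expand each term, using dx_k ∧ dx_i ∧ dx_j = sgn(permutation) dx_{(a)} ∧ dx_{(b)} ∧ dx_{(c)} with (a < b < c) sorted:
  d(-y^2 + z^2) includes (∂/∂y)(-y^2 + z^2) dy = (-2*y) dy, which multiplied by dx ∧ dz gives (2*y) dx ∧ dy ∧ dz
  d(-2*x^2) includes (∂/∂x)(-2*x^2) dx = (-4*x) dx, which multiplied by dy ∧ dz gives (-4*x) dx ∧ dy ∧ dz
Collecting like 3-forms: d(omega) = (-4*x + 2*y) dx ∧ dy ∧ dz.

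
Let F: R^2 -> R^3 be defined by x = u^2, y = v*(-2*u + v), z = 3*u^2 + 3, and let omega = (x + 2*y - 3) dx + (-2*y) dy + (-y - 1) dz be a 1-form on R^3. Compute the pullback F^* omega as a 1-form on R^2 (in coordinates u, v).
F^* omega = (2*u^3 + 4*u^2*v - 10*u*v^2 - 12*u + 4*v^3) du + (4*v*(-2*u^2 + 3*u*v - v^2)) dv

Using F^*(f dg) = (f ∘ F) d(g ∘ F), substitute each coordinate x_i by F_i(u, v) in f_i, and replace dx_i by d F_i = (∂F_i/∂u) du + (∂F_i/∂v) dv.
  For the x component: f_1(F) = u^2 - 4*u*v + 2*v^2 - 3; d F_1 = (2*u) du + (0) dv
  For the y component: f_2(F) = 2*v*(2*u - v); d F_2 = (-2*v) du + (-2*u + 2*v) dv
  For the z component: f_3(F) = 2*u*v - v^2 - 1; d F_3 = (6*u) du + (0) dv
Combining and collecting du, dv coefficients:
  coeff of du: 2*u^3 + 4*u^2*v - 10*u*v^2 - 12*u + 4*v^3
  coeff of dv: 4*v*(-2*u^2 + 3*u*v - v^2)
F^* omega = (2*u^3 + 4*u^2*v - 10*u*v^2 - 12*u + 4*v^3) du + (4*v*(-2*u^2 + 3*u*v - v^2)) dv.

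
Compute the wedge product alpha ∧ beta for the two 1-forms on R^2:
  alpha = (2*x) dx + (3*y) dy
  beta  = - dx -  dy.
alpha ∧ beta = (-2*x + 3*y) dx ∧ dy

Distribute the wedge, using dx_i ∧ dx_j = -dx_j ∧ dx_i and dx_i ∧ dx_i = 0. For each pair (i, j) with i < j, the coefficient of dx_i ∧ dx_j in alpha ∧ beta is (alpha_i * beta_j - alpha_j * beta_i). Collecting: alpha ∧ beta = (-2*x + 3*y) dx ∧ dy.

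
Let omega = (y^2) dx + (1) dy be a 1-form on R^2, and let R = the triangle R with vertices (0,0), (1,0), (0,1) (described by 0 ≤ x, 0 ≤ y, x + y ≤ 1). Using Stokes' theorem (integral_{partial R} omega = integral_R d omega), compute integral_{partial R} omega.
integral_(partial R) omega = -1/3

Stokes: integral_partial_R omega = integral_R d omega with d omega = (∂Q/∂x - ∂P/∂y) dx ∧ dy.
  ∂Q/∂x = 0
  ∂P/∂y = 2*y
  integrand = ∂Q/∂x - ∂P/∂y = -2*y.
Integrating over R: integral_0^1 integral_0^{1-x} (-2*y) dy dx = -1/3.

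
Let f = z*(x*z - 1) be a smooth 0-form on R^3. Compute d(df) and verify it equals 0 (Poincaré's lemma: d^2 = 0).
d(df) = 0

Step 1: df = sum_i (∂f/∂x_i) dx_i = (z^2) dx + (0) dy + (2*x*z - 1) dz.
Step 2: Apply d again. Using the 1-form formula, the coefficient of dx ∧ dy in d(df) is ∂^2 f/∂x ∂y - ∂^2 f/∂y ∂x = (0) - (0) = 0 (equality of mixed partials for smooth f).
Similarly for dx ∧ dz and dy ∧ dz — all coefficients vanish. So d(df) = 0.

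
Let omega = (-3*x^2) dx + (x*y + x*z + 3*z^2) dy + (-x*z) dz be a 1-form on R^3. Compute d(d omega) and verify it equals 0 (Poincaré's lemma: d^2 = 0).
d(d omega) = 0

Step 1: d omega = sum_{i<j} (∂f_j/∂x_i - ∂f_i/∂x_j) dx_i ∧ dx_j:
  coeff of dx ∧ dy: y + z
  coeff of dx ∧ dz: -z
  coeff of dy ∧ dz: -x - 6*z
Step 2: Apply d again to each 2-form coefficient. The only possible 3-form in R^3 is dx ∧ dy ∧ dz, with coefficient
  ∂(coeff of dy∧dz)/∂x - ∂(coeff of dx∧dz)/∂y + ∂(coeff of dx∧dy)/∂z
  = ∂/∂x (-x - 6*z) - ∂/∂y (-z) + ∂/∂z (y + z).
Each of these terms simplifies to sums of mixed partials that cancel in pairs. The result is 0 (by equality of mixed partials for smooth functions — Schwarz / Clairaut).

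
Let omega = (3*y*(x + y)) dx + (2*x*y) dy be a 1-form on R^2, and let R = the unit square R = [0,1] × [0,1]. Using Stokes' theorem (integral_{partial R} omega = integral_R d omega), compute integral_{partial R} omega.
integral_(partial R) omega = -7/2

Stokes: integral_partial_R omega = integral_R d omega with d omega = (∂Q/∂x - ∂P/∂y) dx ∧ dy.
  ∂Q/∂x = 2*y
  ∂P/∂y = 3*x + 6*y
  integrand = ∂Q/∂x - ∂P/∂y = -3*x - 4*y.
Integrating over R: integral_0^1 integral_0^1 (-3*x - 4*y) dx dy = -7/2.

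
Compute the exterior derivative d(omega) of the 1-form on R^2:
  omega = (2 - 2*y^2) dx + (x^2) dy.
d(omega) = (2*x + 4*y) dx ∧ dy

For a 1-form omega = sum_i f_i dx_i, the exterior derivative is
  d(omega) = sum_{i < j} (∂f_j/∂x_i - ∂f_i/∂x_j) dx_i ∧ dx_j.
  coefficient of dx ∧ dy: ∂f_2/∂x - ∂f_1/∂y = ∂(x^2)/∂x - ∂(2 - 2*y^2)/∂y = 2*x + 4*y
Assembling: d(omega) = (2*x + 4*y) dx ∧ dy.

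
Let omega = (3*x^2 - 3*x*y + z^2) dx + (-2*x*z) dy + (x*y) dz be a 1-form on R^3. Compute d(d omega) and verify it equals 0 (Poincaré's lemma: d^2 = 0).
d(d omega) = 0

Step 1: d omega = sum_{i<j} (∂f_j/∂x_i - ∂f_i/∂x_j) dx_i ∧ dx_j:
  coeff of dx ∧ dy: 3*x - 2*z
  coeff of dx ∧ dz: y - 2*z
  coeff of dy ∧ dz: 3*x
Step 2: Apply d again to each 2-form coefficient. The only possible 3-form in R^3 is dx ∧ dy ∧ dz, with coefficient
  ∂(coeff of dy∧dz)/∂x - ∂(coeff of dx∧dz)/∂y + ∂(coeff of dx∧dy)/∂z
  = ∂/∂x (3*x) - ∂/∂y (y - 2*z) + ∂/∂z (3*x - 2*z).
Each of these terms simplifies to sums of mixed partials that cancel in pairs. The result is 0 (by equality of mixed partials for smooth functions — Schwarz / Clairaut).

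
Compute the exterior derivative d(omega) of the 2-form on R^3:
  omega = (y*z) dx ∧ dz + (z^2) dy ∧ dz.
d(omega) = (-z) dx ∧ dy ∧ dz

For a 2-form omega = sum_{i<j} g_{ij} dx_i ∧ dx_j, the exterior derivative is
  d(omega) = sum_{i<j} d(g_{ij}) ∧ dx_i ∧ dx_j = sum_{i<j, k} (∂g_{ij}/∂x_k) dx_k ∧ dx_i ∧ dx_j.
Expand each term, using dx_k ∧ dx_i ∧ dx_j = sgn(permutation) dx_{(a)} ∧ dx_{(b)} ∧ dx_{(c)} with (a < b < c) sorted:
  d(y*z) includes (∂/∂y)(y*z) dy = (z) dy, which multiplied by dx ∧ dz gives (-z) dx ∧ dy ∧ dz
Collecting like 3-forms: d(omega) = (-z) dx ∧ dy ∧ dz.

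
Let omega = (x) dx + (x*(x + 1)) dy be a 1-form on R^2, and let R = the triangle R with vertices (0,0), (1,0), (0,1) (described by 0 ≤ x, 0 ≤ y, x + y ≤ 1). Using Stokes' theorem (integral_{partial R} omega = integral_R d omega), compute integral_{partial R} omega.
integral_(partial R) omega = 5/6

Stokes: integral_partial_R omega = integral_R d omega with d omega = (∂Q/∂x - ∂P/∂y) dx ∧ dy.
  ∂Q/∂x = 2*x + 1
  ∂P/∂y = 0
  integrand = ∂Q/∂x - ∂P/∂y = 2*x + 1.
Integrating over R: integral_0^1 integral_0^{1-x} (2*x + 1) dy dx = 5/6.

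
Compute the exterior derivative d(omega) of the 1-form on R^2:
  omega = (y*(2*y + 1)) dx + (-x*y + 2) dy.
d(omega) = (-5*y - 1) dx ∧ dy

For a 1-form omega = sum_i f_i dx_i, the exterior derivative is
  d(omega) = sum_{i < j} (∂f_j/∂x_i - ∂f_i/∂x_j) dx_i ∧ dx_j.
  coefficient of dx ∧ dy: ∂f_2/∂x - ∂f_1/∂y = ∂(-x*y + 2)/∂x - ∂(y*(2*y + 1))/∂y = -5*y - 1
Assembling: d(omega) = (-5*y - 1) dx ∧ dy.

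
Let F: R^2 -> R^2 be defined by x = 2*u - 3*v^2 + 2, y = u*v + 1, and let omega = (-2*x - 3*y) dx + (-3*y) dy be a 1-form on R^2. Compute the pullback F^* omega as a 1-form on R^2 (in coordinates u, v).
F^* omega = (-3*u*v^2 - 6*u*v - 8*u + 12*v^2 - 3*v - 14) du + (-3*u^2*v + 18*u*v^2 + 24*u*v - 3*u - 36*v^3 + 42*v) dv

Using F^*(f dg) = (f ∘ F) d(g ∘ F), substitute each coordinate x_i by F_i(u, v) in f_i, and replace dx_i by d F_i = (∂F_i/∂u) du + (∂F_i/∂v) dv.
  For the x component: f_1(F) = -3*u*v - 4*u + 6*v^2 - 7; d F_1 = (2) du + (-6*v) dv
  For the y component: f_2(F) = -3*u*v - 3; d F_2 = (v) du + (u) dv
Combining and collecting du, dv coefficients:
  coeff of du: -3*u*v^2 - 6*u*v - 8*u + 12*v^2 - 3*v - 14
  coeff of dv: -3*u^2*v + 18*u*v^2 + 24*u*v - 3*u - 36*v^3 + 42*v
F^* omega = (-3*u*v^2 - 6*u*v - 8*u + 12*v^2 - 3*v - 14) du + (-3*u^2*v + 18*u*v^2 + 24*u*v - 3*u - 36*v^3 + 42*v) dv.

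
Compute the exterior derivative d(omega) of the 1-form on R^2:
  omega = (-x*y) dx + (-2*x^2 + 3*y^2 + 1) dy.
d(omega) = (-3*x) dx ∧ dy

For a 1-form omega = sum_i f_i dx_i, the exterior derivative is
  d(omega) = sum_{i < j} (∂f_j/∂x_i - ∂f_i/∂x_j) dx_i ∧ dx_j.
  coefficient of dx ∧ dy: ∂f_2/∂x - ∂f_1/∂y = ∂(-2*x^2 + 3*y^2 + 1)/∂x - ∂(-x*y)/∂y = -3*x
Assembling: d(omega) = (-3*x) dx ∧ dy.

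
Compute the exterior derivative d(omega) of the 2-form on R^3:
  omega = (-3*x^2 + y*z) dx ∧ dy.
d(omega) = (y) dx ∧ dy ∧ dz

For a 2-form omega = sum_{i<j} g_{ij} dx_i ∧ dx_j, the exterior derivative is
  d(omega) = sum_{i<j} d(g_{ij}) ∧ dx_i ∧ dx_j = sum_{i<j, k} (∂g_{ij}/∂x_k) dx_k ∧ dx_i ∧ dx_j.
Expand each term, using dx_k ∧ dx_i ∧ dx_j = sgn(permutation) dx_{(a)} ∧ dx_{(b)} ∧ dx_{(c)} with (a < b < c) sorted:
  d(-3*x^2 + y*z) includes (∂/∂z)(-3*x^2 + y*z) dz = (y) dz, which multiplied by dx ∧ dy gives (y) dx ∧ dy ∧ dz
Collecting like 3-forms: d(omega) = (y) dx ∧ dy ∧ dz.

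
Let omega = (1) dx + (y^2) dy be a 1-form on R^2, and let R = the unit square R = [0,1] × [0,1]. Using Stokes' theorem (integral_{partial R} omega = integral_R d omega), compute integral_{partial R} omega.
integral_(partial R) omega = 0

Stokes: integral_partial_R omega = integral_R d omega with d omega = (∂Q/∂x - ∂P/∂y) dx ∧ dy.
  ∂Q/∂x = 0
  ∂P/∂y = 0
  integrand = ∂Q/∂x - ∂P/∂y = 0.
Integrating over R: integral_0^1 integral_0^1 (0) dx dy = 0.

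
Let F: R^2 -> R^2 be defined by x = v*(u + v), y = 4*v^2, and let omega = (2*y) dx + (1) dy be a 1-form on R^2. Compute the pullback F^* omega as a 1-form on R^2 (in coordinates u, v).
F^* omega = (8*v^3) du + (8*v*(u*v + 2*v^2 + 1)) dv

Using F^*(f dg) = (f ∘ F) d(g ∘ F), substitute each coordinate x_i by F_i(u, v) in f_i, and replace dx_i by d F_i = (∂F_i/∂u) du + (∂F_i/∂v) dv.
  For the x component: f_1(F) = 8*v^2; d F_1 = (v) du + (u + 2*v) dv
  For the y component: f_2(F) = 1; d F_2 = (0) du + (8*v) dv
Combining and collecting du, dv coefficients:
  coeff of du: 8*v^3
  coeff of dv: 8*v*(u*v + 2*v^2 + 1)
F^* omega = (8*v^3) du + (8*v*(u*v + 2*v^2 + 1)) dv.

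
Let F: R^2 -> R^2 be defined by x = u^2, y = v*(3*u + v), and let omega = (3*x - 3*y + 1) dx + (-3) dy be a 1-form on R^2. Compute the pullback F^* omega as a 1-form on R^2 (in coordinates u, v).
F^* omega = (6*u^3 - 18*u^2*v - 6*u*v^2 + 2*u - 9*v) du + (-9*u - 6*v) dv

Using F^*(f dg) = (f ∘ F) d(g ∘ F), substitute each coordinate x_i by F_i(u, v) in f_i, and replace dx_i by d F_i = (∂F_i/∂u) du + (∂F_i/∂v) dv.
  For the x component: f_1(F) = 3*u^2 - 9*u*v - 3*v^2 + 1; d F_1 = (2*u) du + (0) dv
  For the y component: f_2(F) = -3; d F_2 = (3*v) du + (3*u + 2*v) dv
Combining and collecting du, dv coefficients:
  coeff of du: 6*u^3 - 18*u^2*v - 6*u*v^2 + 2*u - 9*v
  coeff of dv: -9*u - 6*v
F^* omega = (6*u^3 - 18*u^2*v - 6*u*v^2 + 2*u - 9*v) du + (-9*u - 6*v) dv.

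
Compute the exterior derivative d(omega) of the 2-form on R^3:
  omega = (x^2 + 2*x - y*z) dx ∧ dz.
d(omega) = (z) dx ∧ dy ∧ dz

For a 2-form omega = sum_{i<j} g_{ij} dx_i ∧ dx_j, the exterior derivative is
  d(omega) = sum_{i<j} d(g_{ij}) ∧ dx_i ∧ dx_j = sum_{i<j, k} (∂g_{ij}/∂x_k) dx_k ∧ dx_i ∧ dx_j.
Expand each term, using dx_k ∧ dx_i ∧ dx_j = sgn(permutation) dx_{(a)} ∧ dx_{(b)} ∧ dx_{(c)} with (a < b < c) sorted:
  d(x^2 + 2*x - y*z) includes (∂/∂y)(x^2 + 2*x - y*z) dy = (-z) dy, which multiplied by dx ∧ dz gives (z) dx ∧ dy ∧ dz
Collecting like 3-forms: d(omega) = (z) dx ∧ dy ∧ dz.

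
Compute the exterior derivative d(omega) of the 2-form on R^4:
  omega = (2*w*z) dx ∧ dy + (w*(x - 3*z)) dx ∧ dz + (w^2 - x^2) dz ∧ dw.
d(omega) = (2*w) dx ∧ dy ∧ dz + (2*z) dx ∧ dy ∧ dw + (-x - 3*z) dx ∧ dz ∧ dw

For a 2-form omega = sum_{i<j} g_{ij} dx_i ∧ dx_j, the exterior derivative is
  d(omega) = sum_{i<j} d(g_{ij}) ∧ dx_i ∧ dx_j = sum_{i<j, k} (∂g_{ij}/∂x_k) dx_k ∧ dx_i ∧ dx_j.
Expand each term, using dx_k ∧ dx_i ∧ dx_j = sgn(permutation) dx_{(a)} ∧ dx_{(b)} ∧ dx_{(c)} with (a < b < c) sorted:
  d(2*w*z) includes (∂/∂z)(2*w*z) dz = (2*w) dz, which multiplied by dx ∧ dy gives (2*w) dx ∧ dy ∧ dz
  d(2*w*z) includes (∂/∂w)(2*w*z) dw = (2*z) dw, which multiplied by dx ∧ dy gives (2*z) dx ∧ dy ∧ dw
  d(w*(x - 3*z)) includes (∂/∂w)(w*(x - 3*z)) dw = (x - 3*z) dw, which multiplied by dx ∧ dz gives (x - 3*z) dx ∧ dz ∧ dw
  d(w^2 - x^2) includes (∂/∂x)(w^2 - x^2) dx = (-2*x) dx, which multiplied by dz ∧ dw gives (-2*x) dx ∧ dz ∧ dw
Collecting like 3-forms: d(omega) = (2*w) dx ∧ dy ∧ dz + (2*z) dx ∧ dy ∧ dw + (-x - 3*z) dx ∧ dz ∧ dw.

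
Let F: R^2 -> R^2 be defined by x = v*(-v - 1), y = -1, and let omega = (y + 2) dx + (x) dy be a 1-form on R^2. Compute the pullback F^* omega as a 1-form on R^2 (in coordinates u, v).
F^* omega = (-2*v - 1) dv

Using F^*(f dg) = (f ∘ F) d(g ∘ F), substitute each coordinate x_i by F_i(u, v) in f_i, and replace dx_i by d F_i = (∂F_i/∂u) du + (∂F_i/∂v) dv.
  For the x component: f_1(F) = 1; d F_1 = (0) du + (-2*v - 1) dv
  For the y component: f_2(F) = v*(-v - 1); d F_2 = (0) du + (0) dv
Combining and collecting du, dv coefficients:
  coeff of du: 0
  coeff of dv: -2*v - 1
F^* omega = (-2*v - 1) dv.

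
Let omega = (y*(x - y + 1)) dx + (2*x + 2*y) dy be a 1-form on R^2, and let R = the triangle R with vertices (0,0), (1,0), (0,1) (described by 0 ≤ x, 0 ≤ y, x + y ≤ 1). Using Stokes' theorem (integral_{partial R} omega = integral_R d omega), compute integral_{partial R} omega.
integral_(partial R) omega = 2/3

Stokes: integral_partial_R omega = integral_R d omega with d omega = (∂Q/∂x - ∂P/∂y) dx ∧ dy.
  ∂Q/∂x = 2
  ∂P/∂y = x - 2*y + 1
  integrand = ∂Q/∂x - ∂P/∂y = -x + 2*y + 1.
Integrating over R: integral_0^1 integral_0^{1-x} (-x + 2*y + 1) dy dx = 2/3.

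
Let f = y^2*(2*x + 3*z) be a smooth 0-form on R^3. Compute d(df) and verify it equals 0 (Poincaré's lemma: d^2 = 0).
d(df) = 0

Step 1: df = sum_i (∂f/∂x_i) dx_i = (2*y^2) dx + (2*y*(2*x + 3*z)) dy + (3*y^2) dz.
Step 2: Apply d again. Using the 1-form formula, the coefficient of dx ∧ dy in d(df) is ∂^2 f/∂x ∂y - ∂^2 f/∂y ∂x = (4*y) - (4*y) = 0 (equality of mixed partials for smooth f).
Similarly for dx ∧ dz and dy ∧ dz — all coefficients vanish. So d(df) = 0.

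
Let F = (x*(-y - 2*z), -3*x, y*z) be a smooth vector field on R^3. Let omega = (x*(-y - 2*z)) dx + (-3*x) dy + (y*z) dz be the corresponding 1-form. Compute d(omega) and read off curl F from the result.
d(omega) = (z) dy ∧ dz + (-2*x) dz ∧ dx + (x - 3) dx ∧ dy; curl F = (z, -2*x, x - 3)

d omega = sum_{i<j} (∂f_j/∂x_i - ∂f_i/∂x_j) dx_i ∧ dx_j. Under the identification (dy ∧ dz, dz ∧ dx, dx ∧ dy) ↔ (e_x, e_y, e_z), the coefficients are exactly the components of curl F. Compute:
  ∂R/∂y - ∂Q/∂z = (z) - (0) = z
  ∂P/∂z - ∂R/∂x = (-2*x) - (0) = -2*x
  ∂Q/∂x - ∂P/∂y = (-3) - (-x) = x - 3.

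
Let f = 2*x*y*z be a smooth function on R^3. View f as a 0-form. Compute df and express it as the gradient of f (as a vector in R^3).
df = (2*y*z) dx + (2*x*z) dy + (2*x*y) dz; grad f = (2*y*z, 2*x*z, 2*x*y)

For a 0-form f, d f = (∂f/∂x) dx + (∂f/∂y) dy + (∂f/∂z) dz. The components of the vector representation are exactly the entries of grad f in Cartesian coordinates:
  ∂f/∂x = 2*y*z
  ∂f/∂y = 2*x*z
  ∂f/∂z = 2*x*y.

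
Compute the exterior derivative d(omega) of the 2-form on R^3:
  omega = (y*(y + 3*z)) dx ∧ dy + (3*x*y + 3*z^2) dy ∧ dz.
d(omega) = (6*y) dx ∧ dy ∧ dz

For a 2-form omega = sum_{i<j} g_{ij} dx_i ∧ dx_j, the exterior derivative is
  d(omega) = sum_{i<j} d(g_{ij}) ∧ dx_i ∧ dx_j = sum_{i<j, k} (∂g_{ij}/∂x_k) dx_k ∧ dx_i ∧ dx_j.
Expand each term, using dx_k ∧ dx_i ∧ dx_j = sgn(permutation) dx_{(a)} ∧ dx_{(b)} ∧ dx_{(c)} with (a < b < c) sorted:
  d(y*(y + 3*z)) includes (∂/∂z)(y*(y + 3*z)) dz = (3*y) dz, which multiplied by dx ∧ dy gives (3*y) dx ∧ dy ∧ dz
  d(3*x*y + 3*z^2) includes (∂/∂x)(3*x*y + 3*z^2) dx = (3*y) dx, which multiplied by dy ∧ dz gives (3*y) dx ∧ dy ∧ dz
Collecting like 3-forms: d(omega) = (6*y) dx ∧ dy ∧ dz.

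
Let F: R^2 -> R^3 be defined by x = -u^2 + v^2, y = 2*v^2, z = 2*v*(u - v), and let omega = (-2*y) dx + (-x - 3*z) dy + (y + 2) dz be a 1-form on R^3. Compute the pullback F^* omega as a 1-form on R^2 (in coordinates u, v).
F^* omega = (4*v*(2*u*v + v^2 + 1)) du + (4*u^2*v - 20*u*v^2 + 4*u + 4*v^3 - 8*v) dv

Using F^*(f dg) = (f ∘ F) d(g ∘ F), substitute each coordinate x_i by F_i(u, v) in f_i, and replace dx_i by d F_i = (∂F_i/∂u) du + (∂F_i/∂v) dv.
  For the x component: f_1(F) = -4*v^2; d F_1 = (-2*u) du + (2*v) dv
  For the y component: f_2(F) = u^2 - 6*u*v + 5*v^2; d F_2 = (0) du + (4*v) dv
  For the z component: f_3(F) = 2*v^2 + 2; d F_3 = (2*v) du + (2*u - 4*v) dv
Combining and collecting du, dv coefficients:
  coeff of du: 4*v*(2*u*v + v^2 + 1)
  coeff of dv: 4*u^2*v - 20*u*v^2 + 4*u + 4*v^3 - 8*v
F^* omega = (4*v*(2*u*v + v^2 + 1)) du + (4*u^2*v - 20*u*v^2 + 4*u + 4*v^3 - 8*v) dv.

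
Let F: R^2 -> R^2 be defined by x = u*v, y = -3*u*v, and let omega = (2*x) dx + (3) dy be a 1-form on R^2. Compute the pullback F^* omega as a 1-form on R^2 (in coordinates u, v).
F^* omega = (v*(2*u*v - 9)) du + (u*(2*u*v - 9)) dv

Using F^*(f dg) = (f ∘ F) d(g ∘ F), substitute each coordinate x_i by F_i(u, v) in f_i, and replace dx_i by d F_i = (∂F_i/∂u) du + (∂F_i/∂v) dv.
  For the x component: f_1(F) = 2*u*v; d F_1 = (v) du + (u) dv
  For the y component: f_2(F) = 3; d F_2 = (-3*v) du + (-3*u) dv
Combining and collecting du, dv coefficients:
  coeff of du: v*(2*u*v - 9)
  coeff of dv: u*(2*u*v - 9)
F^* omega = (v*(2*u*v - 9)) du + (u*(2*u*v - 9)) dv.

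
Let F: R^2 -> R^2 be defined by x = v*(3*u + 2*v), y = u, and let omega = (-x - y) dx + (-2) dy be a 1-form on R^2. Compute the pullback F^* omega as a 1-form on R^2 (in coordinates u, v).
F^* omega = (-9*u*v^2 - 3*u*v - 6*v^3 - 2) du + (-9*u^2*v - 3*u^2 - 18*u*v^2 - 4*u*v - 8*v^3) dv

Using F^*(f dg) = (f ∘ F) d(g ∘ F), substitute each coordinate x_i by F_i(u, v) in f_i, and replace dx_i by d F_i = (∂F_i/∂u) du + (∂F_i/∂v) dv.
  For the x component: f_1(F) = -3*u*v - u - 2*v^2; d F_1 = (3*v) du + (3*u + 4*v) dv
  For the y component: f_2(F) = -2; d F_2 = (1) du + (0) dv
Combining and collecting du, dv coefficients:
  coeff of du: -9*u*v^2 - 3*u*v - 6*v^3 - 2
  coeff of dv: -9*u^2*v - 3*u^2 - 18*u*v^2 - 4*u*v - 8*v^3
F^* omega = (-9*u*v^2 - 3*u*v - 6*v^3 - 2) du + (-9*u^2*v - 3*u^2 - 18*u*v^2 - 4*u*v - 8*v^3) dv.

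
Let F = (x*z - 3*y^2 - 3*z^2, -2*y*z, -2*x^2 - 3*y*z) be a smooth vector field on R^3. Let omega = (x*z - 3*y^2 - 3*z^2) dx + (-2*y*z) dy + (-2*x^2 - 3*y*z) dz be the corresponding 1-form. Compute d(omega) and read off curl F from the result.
d(omega) = (2*y - 3*z) dy ∧ dz + (5*x - 6*z) dz ∧ dx + (6*y) dx ∧ dy; curl F = (2*y - 3*z, 5*x - 6*z, 6*y)

d omega = sum_{i<j} (∂f_j/∂x_i - ∂f_i/∂x_j) dx_i ∧ dx_j. Under the identification (dy ∧ dz, dz ∧ dx, dx ∧ dy) ↔ (e_x, e_y, e_z), the coefficients are exactly the components of curl F. Compute:
  ∂R/∂y - ∂Q/∂z = (-3*z) - (-2*y) = 2*y - 3*z
  ∂P/∂z - ∂R/∂x = (x - 6*z) - (-4*x) = 5*x - 6*z
  ∂Q/∂x - ∂P/∂y = (0) - (-6*y) = 6*y.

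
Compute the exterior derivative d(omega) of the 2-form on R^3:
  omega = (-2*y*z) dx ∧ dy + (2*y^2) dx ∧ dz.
d(omega) = (-6*y) dx ∧ dy ∧ dz

For a 2-form omega = sum_{i<j} g_{ij} dx_i ∧ dx_j, the exterior derivative is
  d(omega) = sum_{i<j} d(g_{ij}) ∧ dx_i ∧ dx_j = sum_{i<j, k} (∂g_{ij}/∂x_k) dx_k ∧ dx_i ∧ dx_j.
Expand each term, using dx_k ∧ dx_i ∧ dx_j = sgn(permutation) dx_{(a)} ∧ dx_{(b)} ∧ dx_{(c)} with (a < b < c) sorted:
  d(-2*y*z) includes (∂/∂z)(-2*y*z) dz = (-2*y) dz, which multiplied by dx ∧ dy gives (-2*y) dx ∧ dy ∧ dz
  d(2*y^2) includes (∂/∂y)(2*y^2) dy = (4*y) dy, which multiplied by dx ∧ dz gives (-4*y) dx ∧ dy ∧ dz
Collecting like 3-forms: d(omega) = (-6*y) dx ∧ dy ∧ dz.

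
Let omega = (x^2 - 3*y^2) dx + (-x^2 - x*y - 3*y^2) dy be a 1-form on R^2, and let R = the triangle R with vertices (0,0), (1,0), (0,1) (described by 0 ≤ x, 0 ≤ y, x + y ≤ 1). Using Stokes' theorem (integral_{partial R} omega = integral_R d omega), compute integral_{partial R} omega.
integral_(partial R) omega = 1/2

Stokes: integral_partial_R omega = integral_R d omega with d omega = (∂Q/∂x - ∂P/∂y) dx ∧ dy.
  ∂Q/∂x = -2*x - y
  ∂P/∂y = -6*y
  integrand = ∂Q/∂x - ∂P/∂y = -2*x + 5*y.
Integrating over R: integral_0^1 integral_0^{1-x} (-2*x + 5*y) dy dx = 1/2.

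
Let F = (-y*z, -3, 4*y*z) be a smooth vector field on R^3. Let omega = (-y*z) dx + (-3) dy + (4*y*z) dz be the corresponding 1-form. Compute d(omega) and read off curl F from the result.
d(omega) = (4*z) dy ∧ dz + (-y) dz ∧ dx + (z) dx ∧ dy; curl F = (4*z, -y, z)

d omega = sum_{i<j} (∂f_j/∂x_i - ∂f_i/∂x_j) dx_i ∧ dx_j. Under the identification (dy ∧ dz, dz ∧ dx, dx ∧ dy) ↔ (e_x, e_y, e_z), the coefficients are exactly the components of curl F. Compute:
  ∂R/∂y - ∂Q/∂z = (4*z) - (0) = 4*z
  ∂P/∂z - ∂R/∂x = (-y) - (0) = -y
  ∂Q/∂x - ∂P/∂y = (0) - (-z) = z.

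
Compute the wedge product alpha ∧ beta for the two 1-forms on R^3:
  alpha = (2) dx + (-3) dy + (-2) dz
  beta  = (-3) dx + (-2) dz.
alpha ∧ beta = (-10) dx ∧ dz + (-9) dx ∧ dy + (6) dy ∧ dz

Distribute the wedge, using dx_i ∧ dx_j = -dx_j ∧ dx_i and dx_i ∧ dx_i = 0. For each pair (i, j) with i < j, the coefficient of dx_i ∧ dx_j in alpha ∧ beta is (alpha_i * beta_j - alpha_j * beta_i). Collecting: alpha ∧ beta = (-10) dx ∧ dz + (-9) dx ∧ dy + (6) dy ∧ dz.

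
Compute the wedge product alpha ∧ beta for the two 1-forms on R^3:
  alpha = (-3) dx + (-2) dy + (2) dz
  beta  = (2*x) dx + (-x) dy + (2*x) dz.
alpha ∧ beta = (7*x) dx ∧ dy + (-10*x) dx ∧ dz + (-2*x) dy ∧ dz

Distribute the wedge, using dx_i ∧ dx_j = -dx_j ∧ dx_i and dx_i ∧ dx_i = 0. For each pair (i, j) with i < j, the coefficient of dx_i ∧ dx_j in alpha ∧ beta is (alpha_i * beta_j - alpha_j * beta_i). Collecting: alpha ∧ beta = (7*x) dx ∧ dy + (-10*x) dx ∧ dz + (-2*x) dy ∧ dz.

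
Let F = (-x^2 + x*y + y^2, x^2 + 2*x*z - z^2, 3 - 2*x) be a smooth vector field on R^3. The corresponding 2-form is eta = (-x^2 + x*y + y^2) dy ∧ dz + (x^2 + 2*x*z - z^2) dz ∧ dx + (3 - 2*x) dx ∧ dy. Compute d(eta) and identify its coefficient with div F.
d(eta) = (-2*x + y) dx ∧ dy ∧ dz; div F = -2*x + y

For a 2-form in R^3 of the form above, applying d gives a 3-form with coefficient ∂P/∂x + ∂Q/∂y + ∂R/∂z:
  ∂P/∂x = -2*x + y
  ∂Q/∂y = 0
  ∂R/∂z = 0
Sum = -2*x + y, which is exactly div F.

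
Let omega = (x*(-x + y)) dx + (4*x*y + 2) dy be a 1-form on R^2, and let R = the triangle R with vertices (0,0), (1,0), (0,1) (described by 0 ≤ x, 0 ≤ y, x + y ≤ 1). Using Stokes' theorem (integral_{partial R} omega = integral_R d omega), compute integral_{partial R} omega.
integral_(partial R) omega = 1/2

Stokes: integral_partial_R omega = integral_R d omega with d omega = (∂Q/∂x - ∂P/∂y) dx ∧ dy.
  ∂Q/∂x = 4*y
  ∂P/∂y = x
  integrand = ∂Q/∂x - ∂P/∂y = -x + 4*y.
Integrating over R: integral_0^1 integral_0^{1-x} (-x + 4*y) dy dx = 1/2.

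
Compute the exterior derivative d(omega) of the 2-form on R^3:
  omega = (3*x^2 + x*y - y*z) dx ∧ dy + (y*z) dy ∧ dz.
d(omega) = (-y) dx ∧ dy ∧ dz

For a 2-form omega = sum_{i<j} g_{ij} dx_i ∧ dx_j, the exterior derivative is
  d(omega) = sum_{i<j} d(g_{ij}) ∧ dx_i ∧ dx_j = sum_{i<j, k} (∂g_{ij}/∂x_k) dx_k ∧ dx_i ∧ dx_j.
Expand each term, using dx_k ∧ dx_i ∧ dx_j = sgn(permutation) dx_{(a)} ∧ dx_{(b)} ∧ dx_{(c)} with (a < b < c) sorted:
  d(3*x^2 + x*y - y*z) includes (∂/∂z)(3*x^2 + x*y - y*z) dz = (-y) dz, which multiplied by dx ∧ dy gives (-y) dx ∧ dy ∧ dz
Collecting like 3-forms: d(omega) = (-y) dx ∧ dy ∧ dz.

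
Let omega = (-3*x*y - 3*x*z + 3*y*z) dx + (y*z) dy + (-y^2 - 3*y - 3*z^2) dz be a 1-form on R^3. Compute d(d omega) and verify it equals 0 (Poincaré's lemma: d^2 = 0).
d(d omega) = 0

Step 1: d omega = sum_{i<j} (∂f_j/∂x_i - ∂f_i/∂x_j) dx_i ∧ dx_j:
  coeff of dx ∧ dy: 3*x - 3*z
  coeff of dx ∧ dz: 3*x - 3*y
  coeff of dy ∧ dz: -3*y - 3
Step 2: Apply d again to each 2-form coefficient. The only possible 3-form in R^3 is dx ∧ dy ∧ dz, with coefficient
  ∂(coeff of dy∧dz)/∂x - ∂(coeff of dx∧dz)/∂y + ∂(coeff of dx∧dy)/∂z
  = ∂/∂x (-3*y - 3) - ∂/∂y (3*x - 3*y) + ∂/∂z (3*x - 3*z).
Each of these terms simplifies to sums of mixed partials that cancel in pairs. The result is 0 (by equality of mixed partials for smooth functions — Schwarz / Clairaut).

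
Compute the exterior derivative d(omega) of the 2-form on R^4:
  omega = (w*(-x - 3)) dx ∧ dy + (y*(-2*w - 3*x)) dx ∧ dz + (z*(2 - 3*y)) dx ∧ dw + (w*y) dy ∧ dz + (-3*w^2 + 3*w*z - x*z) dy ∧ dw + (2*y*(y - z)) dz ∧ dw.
d(omega) = (-x + 2*z - 3) dx ∧ dy ∧ dw + (2*w + 3*x) dx ∧ dy ∧ dz + (y - 2) dx ∧ dz ∧ dw + (-3*w + x + 5*y - 2*z) dy ∧ dz ∧ dw

For a 2-form omega = sum_{i<j} g_{ij} dx_i ∧ dx_j, the exterior derivative is
  d(omega) = sum_{i<j} d(g_{ij}) ∧ dx_i ∧ dx_j = sum_{i<j, k} (∂g_{ij}/∂x_k) dx_k ∧ dx_i ∧ dx_j.
Expand each term, using dx_k ∧ dx_i ∧ dx_j = sgn(permutation) dx_{(a)} ∧ dx_{(b)} ∧ dx_{(c)} with (a < b < c) sorted:
  d(w*(-x - 3)) includes (∂/∂w)(w*(-x - 3)) dw = (-x - 3) dw, which multiplied by dx ∧ dy gives (-x - 3) dx ∧ dy ∧ dw
  d(y*(-2*w - 3*x)) includes (∂/∂y)(y*(-2*w - 3*x)) dy = (-2*w - 3*x) dy, which multiplied by dx ∧ dz gives (2*w + 3*x) dx ∧ dy ∧ dz
  d(y*(-2*w - 3*x)) includes (∂/∂w)(y*(-2*w - 3*x)) dw = (-2*y) dw, which multiplied by dx ∧ dz gives (-2*y) dx ∧ dz ∧ dw
  d(z*(2 - 3*y)) includes (∂/∂y)(z*(2 - 3*y)) dy = (-3*z) dy, which multiplied by dx ∧ dw gives (3*z) dx ∧ dy ∧ dw
  d(z*(2 - 3*y)) includes (∂/∂z)(z*(2 - 3*y)) dz = (2 - 3*y) dz, which multiplied by dx ∧ dw gives (3*y - 2) dx ∧ dz ∧ dw
  d(w*y) includes (∂/∂w)(w*y) dw = (y) dw, which multiplied by dy ∧ dz gives (y) dy ∧ dz ∧ dw
  d(-3*w^2 + 3*w*z - x*z) includes (∂/∂x)(-3*w^2 + 3*w*z - x*z) dx = (-z) dx, which multiplied by dy ∧ dw gives (-z) dx ∧ dy ∧ dw
  d(-3*w^2 + 3*w*z - x*z) includes (∂/∂z)(-3*w^2 + 3*w*z - x*z) dz = (3*w - x) dz, which multiplied by dy ∧ dw gives (-3*w + x) dy ∧ dz ∧ dw
  d(2*y*(y - z)) includes (∂/∂y)(2*y*(y - z)) dy = (4*y - 2*z) dy, which multiplied by dz ∧ dw gives (4*y - 2*z) dy ∧ dz ∧ dw
Collecting like 3-forms: d(omega) = (-x + 2*z - 3) dx ∧ dy ∧ dw + (2*w + 3*x) dx ∧ dy ∧ dz + (y - 2) dx ∧ dz ∧ dw + (-3*w + x + 5*y - 2*z) dy ∧ dz ∧ dw.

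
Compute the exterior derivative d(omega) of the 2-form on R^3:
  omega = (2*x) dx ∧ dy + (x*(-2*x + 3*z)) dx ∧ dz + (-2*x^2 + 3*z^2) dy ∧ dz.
d(omega) = (-4*x) dx ∧ dy ∧ dz

For a 2-form omega = sum_{i<j} g_{ij} dx_i ∧ dx_j, the exterior derivative is
  d(omega) = sum_{i<j} d(g_{ij}) ∧ dx_i ∧ dx_j = sum_{i<j, k} (∂g_{ij}/∂x_k) dx_k ∧ dx_i ∧ dx_j.
Expand each term, using dx_k ∧ dx_i ∧ dx_j = sgn(permutation) dx_{(a)} ∧ dx_{(b)} ∧ dx_{(c)} with (a < b < c) sorted:
  d(-2*x^2 + 3*z^2) includes (∂/∂x)(-2*x^2 + 3*z^2) dx = (-4*x) dx, which multiplied by dy ∧ dz gives (-4*x) dx ∧ dy ∧ dz
Collecting like 3-forms: d(omega) = (-4*x) dx ∧ dy ∧ dz.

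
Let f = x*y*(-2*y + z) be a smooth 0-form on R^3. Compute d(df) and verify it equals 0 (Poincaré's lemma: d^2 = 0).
d(df) = 0

Step 1: df = sum_i (∂f/∂x_i) dx_i = (y*(-2*y + z)) dx + (x*(-4*y + z)) dy + (x*y) dz.
Step 2: Apply d again. Using the 1-form formula, the coefficient of dx ∧ dy in d(df) is ∂^2 f/∂x ∂y - ∂^2 f/∂y ∂x = (-4*y + z) - (-4*y + z) = 0 (equality of mixed partials for smooth f).
Similarly for dx ∧ dz and dy ∧ dz — all coefficients vanish. So d(df) = 0.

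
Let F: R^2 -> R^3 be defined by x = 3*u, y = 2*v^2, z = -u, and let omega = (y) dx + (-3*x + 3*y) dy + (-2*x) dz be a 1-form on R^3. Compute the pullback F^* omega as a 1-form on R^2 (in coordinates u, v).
F^* omega = (6*u + 6*v^2) du + (-36*u*v + 24*v^3) dv

Using F^*(f dg) = (f ∘ F) d(g ∘ F), substitute each coordinate x_i by F_i(u, v) in f_i, and replace dx_i by d F_i = (∂F_i/∂u) du + (∂F_i/∂v) dv.
  For the x component: f_1(F) = 2*v^2; d F_1 = (3) du + (0) dv
  For the y component: f_2(F) = -9*u + 6*v^2; d F_2 = (0) du + (4*v) dv
  For the z component: f_3(F) = -6*u; d F_3 = (-1) du + (0) dv
Combining and collecting du, dv coefficients:
  coeff of du: 6*u + 6*v^2
  coeff of dv: -36*u*v + 24*v^3
F^* omega = (6*u + 6*v^2) du + (-36*u*v + 24*v^3) dv.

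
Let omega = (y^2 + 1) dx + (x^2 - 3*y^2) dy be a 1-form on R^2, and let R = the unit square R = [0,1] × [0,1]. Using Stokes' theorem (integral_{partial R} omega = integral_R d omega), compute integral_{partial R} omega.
integral_(partial R) omega = 0

Stokes: integral_partial_R omega = integral_R d omega with d omega = (∂Q/∂x - ∂P/∂y) dx ∧ dy.
  ∂Q/∂x = 2*x
  ∂P/∂y = 2*y
  integrand = ∂Q/∂x - ∂P/∂y = 2*x - 2*y.
Integrating over R: integral_0^1 integral_0^1 (2*x - 2*y) dx dy = 0.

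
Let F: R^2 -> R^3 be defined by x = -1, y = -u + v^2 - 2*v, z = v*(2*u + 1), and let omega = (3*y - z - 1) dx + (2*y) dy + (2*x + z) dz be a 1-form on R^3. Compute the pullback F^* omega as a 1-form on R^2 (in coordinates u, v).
F^* omega = (2*u*(2*v^2 + 1)) du + (4*u^2*v + 4*v^3 - 12*v^2 + 9*v - 2) dv

Using F^*(f dg) = (f ∘ F) d(g ∘ F), substitute each coordinate x_i by F_i(u, v) in f_i, and replace dx_i by d F_i = (∂F_i/∂u) du + (∂F_i/∂v) dv.
  For the x component: f_1(F) = -2*u*v - 3*u + 3*v^2 - 7*v - 1; d F_1 = (0) du + (0) dv
  For the y component: f_2(F) = -2*u + 2*v^2 - 4*v; d F_2 = (-1) du + (2*v - 2) dv
  For the z component: f_3(F) = 2*u*v + v - 2; d F_3 = (2*v) du + (2*u + 1) dv
Combining and collecting du, dv coefficients:
  coeff of du: 2*u*(2*v^2 + 1)
  coeff of dv: 4*u^2*v + 4*v^3 - 12*v^2 + 9*v - 2
F^* omega = (2*u*(2*v^2 + 1)) du + (4*u^2*v + 4*v^3 - 12*v^2 + 9*v - 2) dv.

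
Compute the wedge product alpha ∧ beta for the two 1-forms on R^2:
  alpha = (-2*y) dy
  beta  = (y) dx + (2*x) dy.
alpha ∧ beta = (2*y^2) dx ∧ dy

Distribute the wedge, using dx_i ∧ dx_j = -dx_j ∧ dx_i and dx_i ∧ dx_i = 0. For each pair (i, j) with i < j, the coefficient of dx_i ∧ dx_j in alpha ∧ beta is (alpha_i * beta_j - alpha_j * beta_i). Collecting: alpha ∧ beta = (2*y^2) dx ∧ dy.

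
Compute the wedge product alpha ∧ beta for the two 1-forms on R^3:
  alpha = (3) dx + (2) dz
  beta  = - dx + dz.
alpha ∧ beta = (5) dx ∧ dz

Distribute the wedge, using dx_i ∧ dx_j = -dx_j ∧ dx_i and dx_i ∧ dx_i = 0. For each pair (i, j) with i < j, the coefficient of dx_i ∧ dx_j in alpha ∧ beta is (alpha_i * beta_j - alpha_j * beta_i). Collecting: alpha ∧ beta = (5) dx ∧ dz.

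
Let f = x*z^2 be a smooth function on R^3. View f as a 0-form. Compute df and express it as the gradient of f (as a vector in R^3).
df = (z^2) dx + (0) dy + (2*x*z) dz; grad f = (z^2, 0, 2*x*z)

For a 0-form f, d f = (∂f/∂x) dx + (∂f/∂y) dy + (∂f/∂z) dz. The components of the vector representation are exactly the entries of grad f in Cartesian coordinates:
  ∂f/∂x = z^2
  ∂f/∂y = 0
  ∂f/∂z = 2*x*z.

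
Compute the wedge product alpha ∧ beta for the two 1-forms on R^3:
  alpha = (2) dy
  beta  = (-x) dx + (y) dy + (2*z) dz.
alpha ∧ beta = (2*x) dx ∧ dy + (4*z) dy ∧ dz

Distribute the wedge, using dx_i ∧ dx_j = -dx_j ∧ dx_i and dx_i ∧ dx_i = 0. For each pair (i, j) with i < j, the coefficient of dx_i ∧ dx_j in alpha ∧ beta is (alpha_i * beta_j - alpha_j * beta_i). Collecting: alpha ∧ beta = (2*x) dx ∧ dy + (4*z) dy ∧ dz.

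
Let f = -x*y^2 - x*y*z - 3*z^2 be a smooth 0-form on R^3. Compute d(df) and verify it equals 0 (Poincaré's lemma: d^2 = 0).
d(df) = 0

Step 1: df = sum_i (∂f/∂x_i) dx_i = (y*(-y - z)) dx + (x*(-2*y - z)) dy + (-x*y - 6*z) dz.
Step 2: Apply d again. Using the 1-form formula, the coefficient of dx ∧ dy in d(df) is ∂^2 f/∂x ∂y - ∂^2 f/∂y ∂x = (-2*y - z) - (-2*y - z) = 0 (equality of mixed partials for smooth f).
Similarly for dx ∧ dz and dy ∧ dz — all coefficients vanish. So d(df) = 0.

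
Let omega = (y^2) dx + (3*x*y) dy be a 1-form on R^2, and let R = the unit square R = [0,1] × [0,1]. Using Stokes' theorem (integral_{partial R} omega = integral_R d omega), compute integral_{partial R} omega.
integral_(partial R) omega = 1/2

Stokes: integral_partial_R omega = integral_R d omega with d omega = (∂Q/∂x - ∂P/∂y) dx ∧ dy.
  ∂Q/∂x = 3*y
  ∂P/∂y = 2*y
  integrand = ∂Q/∂x - ∂P/∂y = y.
Integrating over R: integral_0^1 integral_0^1 (y) dx dy = 1/2.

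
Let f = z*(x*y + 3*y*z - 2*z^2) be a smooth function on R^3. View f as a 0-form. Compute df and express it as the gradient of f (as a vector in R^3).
df = (y*z) dx + (z*(x + 3*z)) dy + (x*y + 6*y*z - 6*z^2) dz; grad f = (y*z, z*(x + 3*z), x*y + 6*y*z - 6*z^2)

For a 0-form f, d f = (∂f/∂x) dx + (∂f/∂y) dy + (∂f/∂z) dz. The components of the vector representation are exactly the entries of grad f in Cartesian coordinates:
  ∂f/∂x = y*z
  ∂f/∂y = z*(x + 3*z)
  ∂f/∂z = x*y + 6*y*z - 6*z^2.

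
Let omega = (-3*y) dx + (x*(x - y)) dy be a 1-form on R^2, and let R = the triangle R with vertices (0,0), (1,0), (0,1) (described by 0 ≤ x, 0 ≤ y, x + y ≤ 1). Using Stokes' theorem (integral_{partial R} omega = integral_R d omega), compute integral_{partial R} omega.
integral_(partial R) omega = 5/3

Stokes: integral_partial_R omega = integral_R d omega with d omega = (∂Q/∂x - ∂P/∂y) dx ∧ dy.
  ∂Q/∂x = 2*x - y
  ∂P/∂y = -3
  integrand = ∂Q/∂x - ∂P/∂y = 2*x - y + 3.
Integrating over R: integral_0^1 integral_0^{1-x} (2*x - y + 3) dy dx = 5/3.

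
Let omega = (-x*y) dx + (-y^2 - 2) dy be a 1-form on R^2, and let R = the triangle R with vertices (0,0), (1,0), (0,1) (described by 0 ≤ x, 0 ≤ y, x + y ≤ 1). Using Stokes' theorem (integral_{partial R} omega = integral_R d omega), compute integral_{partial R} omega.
integral_(partial R) omega = 1/6

Stokes: integral_partial_R omega = integral_R d omega with d omega = (∂Q/∂x - ∂P/∂y) dx ∧ dy.
  ∂Q/∂x = 0
  ∂P/∂y = -x
  integrand = ∂Q/∂x - ∂P/∂y = x.
Integrating over R: integral_0^1 integral_0^{1-x} (x) dy dx = 1/6.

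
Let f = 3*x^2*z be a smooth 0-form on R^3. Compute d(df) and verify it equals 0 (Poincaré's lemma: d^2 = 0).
d(df) = 0

Step 1: df = sum_i (∂f/∂x_i) dx_i = (6*x*z) dx + (0) dy + (3*x^2) dz.
Step 2: Apply d again. Using the 1-form formula, the coefficient of dx ∧ dy in d(df) is ∂^2 f/∂x ∂y - ∂^2 f/∂y ∂x = (0) - (0) = 0 (equality of mixed partials for smooth f).
Similarly for dx ∧ dz and dy ∧ dz — all coefficients vanish. So d(df) = 0.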